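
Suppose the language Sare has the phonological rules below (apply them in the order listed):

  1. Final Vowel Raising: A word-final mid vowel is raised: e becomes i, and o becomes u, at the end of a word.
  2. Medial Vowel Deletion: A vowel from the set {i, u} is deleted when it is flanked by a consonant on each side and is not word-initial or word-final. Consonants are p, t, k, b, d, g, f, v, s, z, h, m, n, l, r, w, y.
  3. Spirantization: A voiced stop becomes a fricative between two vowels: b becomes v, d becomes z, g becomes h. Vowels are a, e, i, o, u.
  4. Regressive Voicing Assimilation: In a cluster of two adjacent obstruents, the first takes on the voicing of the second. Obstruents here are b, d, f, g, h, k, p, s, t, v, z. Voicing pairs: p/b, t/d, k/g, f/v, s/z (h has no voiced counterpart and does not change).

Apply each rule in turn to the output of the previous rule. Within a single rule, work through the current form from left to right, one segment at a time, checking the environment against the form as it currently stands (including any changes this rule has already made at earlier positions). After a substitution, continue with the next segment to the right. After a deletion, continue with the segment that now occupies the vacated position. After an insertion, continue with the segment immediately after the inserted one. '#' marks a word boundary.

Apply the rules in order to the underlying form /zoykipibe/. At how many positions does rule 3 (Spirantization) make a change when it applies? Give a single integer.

1 Final Vowel Raising: [zoykipibe] → [zoykipibi]
2 Medial Vowel Deletion: [zoykipibi] → [zoykpbi]
3 Spirantization: no change — [zoykpbi]
4 Regressive Voicing Assimilation: [zoykpbi] → [zoykbbi]
Rule 3 changed 0 position(s).

0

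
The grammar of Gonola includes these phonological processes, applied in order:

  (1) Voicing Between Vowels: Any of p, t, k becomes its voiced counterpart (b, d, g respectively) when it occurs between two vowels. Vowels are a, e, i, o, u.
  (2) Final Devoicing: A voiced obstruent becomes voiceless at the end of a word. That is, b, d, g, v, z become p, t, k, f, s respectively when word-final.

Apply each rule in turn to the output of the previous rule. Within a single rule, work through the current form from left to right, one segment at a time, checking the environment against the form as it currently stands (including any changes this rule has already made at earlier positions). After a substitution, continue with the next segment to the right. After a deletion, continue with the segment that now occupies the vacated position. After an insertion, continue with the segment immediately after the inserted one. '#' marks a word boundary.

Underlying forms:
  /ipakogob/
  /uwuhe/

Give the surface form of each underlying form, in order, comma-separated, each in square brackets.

[ibagogop], [uwuhe]

/ipakogob/:
  (1) Voicing Between Vowels: [ipakogob] → [ibagogob]
  (2) Final Devoicing: [ibagogob] → [ibagogop]
/uwuhe/:
  (1) Voicing Between Vowels: no change — [uwuhe]
  (2) Final Devoicing: no change — [uwuhe]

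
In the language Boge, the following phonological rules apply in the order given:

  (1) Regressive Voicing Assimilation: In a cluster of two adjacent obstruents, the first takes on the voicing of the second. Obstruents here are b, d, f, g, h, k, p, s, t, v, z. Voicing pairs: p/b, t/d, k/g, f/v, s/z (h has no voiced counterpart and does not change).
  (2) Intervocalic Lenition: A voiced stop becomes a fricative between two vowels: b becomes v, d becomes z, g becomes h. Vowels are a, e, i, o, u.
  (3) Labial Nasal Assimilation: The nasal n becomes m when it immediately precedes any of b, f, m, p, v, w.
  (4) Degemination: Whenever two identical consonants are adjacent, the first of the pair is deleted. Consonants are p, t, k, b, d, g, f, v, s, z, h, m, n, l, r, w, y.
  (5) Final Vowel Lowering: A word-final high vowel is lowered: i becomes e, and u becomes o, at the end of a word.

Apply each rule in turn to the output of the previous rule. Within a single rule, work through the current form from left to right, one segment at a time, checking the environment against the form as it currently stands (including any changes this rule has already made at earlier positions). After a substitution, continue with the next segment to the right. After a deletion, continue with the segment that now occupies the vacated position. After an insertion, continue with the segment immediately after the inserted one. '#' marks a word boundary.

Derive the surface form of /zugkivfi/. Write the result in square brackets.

(1) Regressive Voicing Assimilation: [zugkivfi] → [zukkiffi]
(2) Intervocalic Lenition: no change — [zukkiffi]
(3) Labial Nasal Assimilation: no change — [zukkiffi]
(4) Degemination: [zukkiffi] → [zukifi]
(5) Final Vowel Lowering: [zukifi] → [zukife]

[zukife]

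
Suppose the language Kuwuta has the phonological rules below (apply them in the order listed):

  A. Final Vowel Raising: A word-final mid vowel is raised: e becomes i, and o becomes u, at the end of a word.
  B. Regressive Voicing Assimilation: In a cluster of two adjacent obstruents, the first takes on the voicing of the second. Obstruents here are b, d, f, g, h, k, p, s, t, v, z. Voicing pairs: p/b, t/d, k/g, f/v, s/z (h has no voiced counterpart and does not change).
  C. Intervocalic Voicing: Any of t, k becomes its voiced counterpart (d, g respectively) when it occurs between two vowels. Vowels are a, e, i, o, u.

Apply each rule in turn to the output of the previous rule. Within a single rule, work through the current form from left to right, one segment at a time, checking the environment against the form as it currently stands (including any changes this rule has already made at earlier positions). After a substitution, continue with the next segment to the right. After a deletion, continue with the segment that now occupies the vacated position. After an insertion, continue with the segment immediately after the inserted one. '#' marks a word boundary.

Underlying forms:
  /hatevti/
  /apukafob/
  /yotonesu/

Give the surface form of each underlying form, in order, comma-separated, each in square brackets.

/hatevti/:
  A Final Vowel Raising: no change — [hatevti]
  B Regressive Voicing Assimilation: [hatevti] → [hatefti]
  C Intervocalic Voicing: [hatefti] → [hadefti]
/apukafob/:
  A Final Vowel Raising: no change — [apukafob]
  B Regressive Voicing Assimilation: no change — [apukafob]
  C Intervocalic Voicing: [apukafob] → [apugafob]
/yotonesu/:
  A Final Vowel Raising: no change — [yotonesu]
  B Regressive Voicing Assimilation: no change — [yotonesu]
  C Intervocalic Voicing: [yotonesu] → [yodonesu]

[hadefti], [apugafob], [yodonesu]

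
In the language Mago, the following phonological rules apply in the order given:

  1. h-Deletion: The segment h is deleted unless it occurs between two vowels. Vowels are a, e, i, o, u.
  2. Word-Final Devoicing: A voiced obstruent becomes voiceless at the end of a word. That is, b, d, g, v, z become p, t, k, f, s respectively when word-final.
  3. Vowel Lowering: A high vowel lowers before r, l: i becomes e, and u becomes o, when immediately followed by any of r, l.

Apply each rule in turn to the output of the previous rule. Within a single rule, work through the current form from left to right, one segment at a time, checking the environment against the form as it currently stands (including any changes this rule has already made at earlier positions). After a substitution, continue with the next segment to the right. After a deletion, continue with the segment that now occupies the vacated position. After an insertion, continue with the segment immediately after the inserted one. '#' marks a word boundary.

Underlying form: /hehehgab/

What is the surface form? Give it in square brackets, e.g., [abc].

[ehegap]

1 h-Deletion: [hehehgab] → [ehegab]
2 Word-Final Devoicing: [ehegab] → [ehegap]
3 Vowel Lowering: no change — [ehegap]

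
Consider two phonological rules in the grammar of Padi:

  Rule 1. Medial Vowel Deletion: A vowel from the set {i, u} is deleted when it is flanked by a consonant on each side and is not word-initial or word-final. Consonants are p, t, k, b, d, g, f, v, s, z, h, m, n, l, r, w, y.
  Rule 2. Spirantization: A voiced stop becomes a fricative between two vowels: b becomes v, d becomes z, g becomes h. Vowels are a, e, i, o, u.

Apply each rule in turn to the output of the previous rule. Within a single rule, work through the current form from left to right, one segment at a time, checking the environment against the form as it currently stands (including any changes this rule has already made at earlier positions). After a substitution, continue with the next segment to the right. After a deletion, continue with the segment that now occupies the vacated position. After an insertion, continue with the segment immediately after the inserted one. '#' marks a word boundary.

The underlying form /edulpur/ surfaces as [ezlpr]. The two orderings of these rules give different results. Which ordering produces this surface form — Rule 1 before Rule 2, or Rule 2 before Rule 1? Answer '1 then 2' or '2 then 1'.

2 then 1

Order 1 then 2:
  1 Medial Vowel Deletion: [edulpur] → [edlpr]
  2 Spirantization: no change — [edlpr]
  result: [edlpr]
Order 2 then 1:
  2 Spirantization: [edulpur] → [ezulpur]
  1 Medial Vowel Deletion: [ezulpur] → [ezlpr]
  result: [ezlpr]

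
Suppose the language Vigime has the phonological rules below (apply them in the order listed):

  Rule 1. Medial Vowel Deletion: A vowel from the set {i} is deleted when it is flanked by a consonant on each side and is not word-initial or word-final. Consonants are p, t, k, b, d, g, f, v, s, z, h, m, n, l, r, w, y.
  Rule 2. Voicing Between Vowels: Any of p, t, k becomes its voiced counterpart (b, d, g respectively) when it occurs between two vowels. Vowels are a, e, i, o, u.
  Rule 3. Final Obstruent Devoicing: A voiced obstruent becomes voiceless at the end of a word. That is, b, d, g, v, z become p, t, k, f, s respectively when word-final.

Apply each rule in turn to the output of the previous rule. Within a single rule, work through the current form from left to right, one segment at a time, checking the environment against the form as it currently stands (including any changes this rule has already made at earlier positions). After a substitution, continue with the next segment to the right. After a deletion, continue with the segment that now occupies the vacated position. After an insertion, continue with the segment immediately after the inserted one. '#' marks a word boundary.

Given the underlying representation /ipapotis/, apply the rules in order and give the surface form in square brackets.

Rule 1 Medial Vowel Deletion: [ipapotis] → [ipapots]
Rule 2 Voicing Between Vowels: [ipapots] → [ibabots]
Rule 3 Final Obstruent Devoicing: no change — [ibabots]

[ibabots]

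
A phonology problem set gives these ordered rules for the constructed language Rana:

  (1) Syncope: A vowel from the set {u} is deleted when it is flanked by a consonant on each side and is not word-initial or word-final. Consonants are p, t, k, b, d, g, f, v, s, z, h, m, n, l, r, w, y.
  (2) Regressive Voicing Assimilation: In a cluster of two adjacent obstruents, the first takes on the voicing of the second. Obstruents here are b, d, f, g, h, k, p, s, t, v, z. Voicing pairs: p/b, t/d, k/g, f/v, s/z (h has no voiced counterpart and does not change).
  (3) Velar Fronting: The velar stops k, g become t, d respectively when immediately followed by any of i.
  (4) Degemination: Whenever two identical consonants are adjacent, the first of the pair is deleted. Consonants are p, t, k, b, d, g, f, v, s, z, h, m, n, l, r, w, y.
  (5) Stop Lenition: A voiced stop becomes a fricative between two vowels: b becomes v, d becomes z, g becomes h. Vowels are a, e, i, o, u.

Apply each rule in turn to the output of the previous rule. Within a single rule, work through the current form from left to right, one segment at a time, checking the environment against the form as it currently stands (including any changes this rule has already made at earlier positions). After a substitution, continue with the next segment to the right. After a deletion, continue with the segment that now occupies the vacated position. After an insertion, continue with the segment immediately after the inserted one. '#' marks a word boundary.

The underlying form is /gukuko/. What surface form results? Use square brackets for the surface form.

[ko]

(1) Syncope: [gukuko] → [gkko]
(2) Regressive Voicing Assimilation: [gkko] → [kkko]
(3) Velar Fronting: no change — [kkko]
(4) Degemination: [kkko] → [ko]
(5) Stop Lenition: no change — [ko]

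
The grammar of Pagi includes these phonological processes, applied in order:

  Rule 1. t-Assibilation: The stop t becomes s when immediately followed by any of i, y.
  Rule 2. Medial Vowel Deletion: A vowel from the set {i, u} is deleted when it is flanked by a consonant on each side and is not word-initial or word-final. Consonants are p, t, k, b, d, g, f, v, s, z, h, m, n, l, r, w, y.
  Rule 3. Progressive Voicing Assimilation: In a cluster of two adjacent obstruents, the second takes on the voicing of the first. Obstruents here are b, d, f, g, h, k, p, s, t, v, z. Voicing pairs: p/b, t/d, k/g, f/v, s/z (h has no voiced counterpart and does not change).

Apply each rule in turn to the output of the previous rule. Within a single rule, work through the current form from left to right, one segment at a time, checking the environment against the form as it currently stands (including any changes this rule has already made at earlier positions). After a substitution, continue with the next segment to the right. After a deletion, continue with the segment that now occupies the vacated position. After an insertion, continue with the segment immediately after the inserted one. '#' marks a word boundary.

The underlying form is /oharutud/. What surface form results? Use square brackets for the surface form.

[ohartt]

Rule 1 t-Assibilation: no change — [oharutud]
Rule 2 Medial Vowel Deletion: [oharutud] → [ohartd]
Rule 3 Progressive Voicing Assimilation: [ohartd] → [ohartt]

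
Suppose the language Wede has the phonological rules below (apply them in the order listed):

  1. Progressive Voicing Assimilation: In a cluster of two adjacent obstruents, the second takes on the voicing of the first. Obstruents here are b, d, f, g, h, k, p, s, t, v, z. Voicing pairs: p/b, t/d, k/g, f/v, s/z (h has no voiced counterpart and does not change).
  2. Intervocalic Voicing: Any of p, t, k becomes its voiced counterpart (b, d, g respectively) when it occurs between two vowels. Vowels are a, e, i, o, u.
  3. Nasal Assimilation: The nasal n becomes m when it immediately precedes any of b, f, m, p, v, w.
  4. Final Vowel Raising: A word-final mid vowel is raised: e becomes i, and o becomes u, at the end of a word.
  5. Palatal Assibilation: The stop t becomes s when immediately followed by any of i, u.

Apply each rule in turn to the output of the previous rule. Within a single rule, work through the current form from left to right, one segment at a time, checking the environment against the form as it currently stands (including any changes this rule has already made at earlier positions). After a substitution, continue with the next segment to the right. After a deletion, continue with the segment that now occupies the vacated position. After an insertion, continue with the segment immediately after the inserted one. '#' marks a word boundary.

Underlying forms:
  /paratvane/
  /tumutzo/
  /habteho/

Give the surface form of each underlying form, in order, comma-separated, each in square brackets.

/paratvane/:
  1 Progressive Voicing Assimilation: [paratvane] → [paratfane]
  2 Intervocalic Voicing: no change — [paratfane]
  3 Nasal Assimilation: no change — [paratfane]
  4 Final Vowel Raising: [paratfane] → [paratfani]
  5 Palatal Assibilation: no change — [paratfani]
/tumutzo/:
  1 Progressive Voicing Assimilation: [tumutzo] → [tumutso]
  2 Intervocalic Voicing: no change — [tumutso]
  3 Nasal Assimilation: no change — [tumutso]
  4 Final Vowel Raising: [tumutso] → [tumutsu]
  5 Palatal Assibilation: [tumutsu] → [sumutsu]
/habteho/:
  1 Progressive Voicing Assimilation: [habteho] → [habdeho]
  2 Intervocalic Voicing: no change — [habdeho]
  3 Nasal Assimilation: no change — [habdeho]
  4 Final Vowel Raising: [habdeho] → [habdehu]
  5 Palatal Assibilation: no change — [habdehu]

[paratfani], [sumutsu], [habdehu]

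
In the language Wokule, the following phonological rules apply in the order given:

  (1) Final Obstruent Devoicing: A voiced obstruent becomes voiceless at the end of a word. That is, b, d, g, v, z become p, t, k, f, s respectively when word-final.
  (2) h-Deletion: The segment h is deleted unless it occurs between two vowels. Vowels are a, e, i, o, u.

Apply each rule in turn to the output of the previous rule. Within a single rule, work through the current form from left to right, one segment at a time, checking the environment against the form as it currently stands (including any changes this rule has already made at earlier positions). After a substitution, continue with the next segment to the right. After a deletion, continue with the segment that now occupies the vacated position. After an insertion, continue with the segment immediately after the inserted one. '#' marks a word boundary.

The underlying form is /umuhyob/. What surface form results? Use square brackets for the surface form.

(1) Final Obstruent Devoicing: [umuhyob] → [umuhyop]
(2) h-Deletion: [umuhyop] → [umuyop]

[umuyop]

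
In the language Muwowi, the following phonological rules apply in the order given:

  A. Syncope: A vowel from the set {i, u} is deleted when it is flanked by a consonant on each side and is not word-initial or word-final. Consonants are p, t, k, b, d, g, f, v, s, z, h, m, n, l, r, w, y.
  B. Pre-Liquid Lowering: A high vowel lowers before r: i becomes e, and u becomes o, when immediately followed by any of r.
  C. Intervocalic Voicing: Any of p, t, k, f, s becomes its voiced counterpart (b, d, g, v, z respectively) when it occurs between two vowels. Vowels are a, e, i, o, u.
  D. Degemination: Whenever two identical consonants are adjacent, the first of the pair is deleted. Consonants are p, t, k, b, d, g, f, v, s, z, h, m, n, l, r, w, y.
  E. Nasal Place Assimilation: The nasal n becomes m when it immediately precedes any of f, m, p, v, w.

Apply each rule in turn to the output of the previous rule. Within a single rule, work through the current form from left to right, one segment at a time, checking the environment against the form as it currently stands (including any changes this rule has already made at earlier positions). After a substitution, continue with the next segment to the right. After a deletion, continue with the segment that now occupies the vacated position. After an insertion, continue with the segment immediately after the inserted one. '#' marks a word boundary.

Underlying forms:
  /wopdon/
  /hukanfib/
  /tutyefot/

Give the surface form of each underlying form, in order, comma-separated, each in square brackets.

/wopdon/:
  A Syncope: no change — [wopdon]
  B Pre-Liquid Lowering: no change — [wopdon]
  C Intervocalic Voicing: no change — [wopdon]
  D Degemination: no change — [wopdon]
  E Nasal Place Assimilation: no change — [wopdon]
/hukanfib/:
  A Syncope: [hukanfib] → [hkanfb]
  B Pre-Liquid Lowering: no change — [hkanfb]
  C Intervocalic Voicing: no change — [hkanfb]
  D Degemination: no change — [hkanfb]
  E Nasal Place Assimilation: [hkanfb] → [hkamfb]
/tutyefot/:
  A Syncope: [tutyefot] → [ttyefot]
  B Pre-Liquid Lowering: no change — [ttyefot]
  C Intervocalic Voicing: [ttyefot] → [ttyevot]
  D Degemination: [ttyevot] → [tyevot]
  E Nasal Place Assimilation: no change — [tyevot]

[wopdon], [hkamfb], [tyevot]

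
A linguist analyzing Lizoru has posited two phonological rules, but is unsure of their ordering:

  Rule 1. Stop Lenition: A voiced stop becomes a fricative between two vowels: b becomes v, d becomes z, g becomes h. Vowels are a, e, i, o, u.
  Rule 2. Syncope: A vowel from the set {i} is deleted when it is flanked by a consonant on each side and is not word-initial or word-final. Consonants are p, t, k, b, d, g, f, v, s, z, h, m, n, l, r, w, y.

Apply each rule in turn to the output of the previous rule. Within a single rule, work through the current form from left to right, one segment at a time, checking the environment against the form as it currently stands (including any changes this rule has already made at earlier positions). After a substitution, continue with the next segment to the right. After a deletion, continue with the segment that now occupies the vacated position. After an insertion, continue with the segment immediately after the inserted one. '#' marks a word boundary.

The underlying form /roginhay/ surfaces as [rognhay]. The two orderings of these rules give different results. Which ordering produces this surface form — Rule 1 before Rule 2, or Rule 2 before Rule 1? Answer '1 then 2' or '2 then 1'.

2 then 1

Order 1 then 2:
  1 Stop Lenition: [roginhay] → [rohinhay]
  2 Syncope: [rohinhay] → [rohnhay]
  result: [rohnhay]
Order 2 then 1:
  2 Syncope: [roginhay] → [rognhay]
  1 Stop Lenition: no change — [rognhay]
  result: [rognhay]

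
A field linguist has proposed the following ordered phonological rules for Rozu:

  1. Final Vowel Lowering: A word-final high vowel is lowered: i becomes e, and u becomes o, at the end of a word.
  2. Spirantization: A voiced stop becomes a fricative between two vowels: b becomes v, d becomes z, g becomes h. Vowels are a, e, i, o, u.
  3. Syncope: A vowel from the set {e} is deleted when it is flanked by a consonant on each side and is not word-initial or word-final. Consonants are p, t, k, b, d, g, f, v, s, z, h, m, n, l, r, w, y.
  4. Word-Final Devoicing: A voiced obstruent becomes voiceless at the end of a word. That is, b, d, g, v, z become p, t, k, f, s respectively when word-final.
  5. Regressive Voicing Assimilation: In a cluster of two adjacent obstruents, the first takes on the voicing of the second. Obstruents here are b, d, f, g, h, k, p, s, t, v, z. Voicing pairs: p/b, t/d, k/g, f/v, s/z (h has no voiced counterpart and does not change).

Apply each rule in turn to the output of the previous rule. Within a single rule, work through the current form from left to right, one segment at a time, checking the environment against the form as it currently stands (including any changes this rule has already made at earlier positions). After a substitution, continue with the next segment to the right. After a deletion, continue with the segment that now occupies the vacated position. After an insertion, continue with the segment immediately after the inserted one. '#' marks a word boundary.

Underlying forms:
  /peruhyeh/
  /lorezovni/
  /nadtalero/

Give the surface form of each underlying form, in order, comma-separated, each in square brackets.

[pruhyh], [lorzovne], [nattalro]

/peruhyeh/:
  1 Final Vowel Lowering: no change — [peruhyeh]
  2 Spirantization: no change — [peruhyeh]
  3 Syncope: [peruhyeh] → [pruhyh]
  4 Word-Final Devoicing: no change — [pruhyh]
  5 Regressive Voicing Assimilation: no change — [pruhyh]
/lorezovni/:
  1 Final Vowel Lowering: [lorezovni] → [lorezovne]
  2 Spirantization: no change — [lorezovne]
  3 Syncope: [lorezovne] → [lorzovne]
  4 Word-Final Devoicing: no change — [lorzovne]
  5 Regressive Voicing Assimilation: no change — [lorzovne]
/nadtalero/:
  1 Final Vowel Lowering: no change — [nadtalero]
  2 Spirantization: no change — [nadtalero]
  3 Syncope: [nadtalero] → [nadtalro]
  4 Word-Final Devoicing: no change — [nadtalro]
  5 Regressive Voicing Assimilation: [nadtalro] → [nattalro]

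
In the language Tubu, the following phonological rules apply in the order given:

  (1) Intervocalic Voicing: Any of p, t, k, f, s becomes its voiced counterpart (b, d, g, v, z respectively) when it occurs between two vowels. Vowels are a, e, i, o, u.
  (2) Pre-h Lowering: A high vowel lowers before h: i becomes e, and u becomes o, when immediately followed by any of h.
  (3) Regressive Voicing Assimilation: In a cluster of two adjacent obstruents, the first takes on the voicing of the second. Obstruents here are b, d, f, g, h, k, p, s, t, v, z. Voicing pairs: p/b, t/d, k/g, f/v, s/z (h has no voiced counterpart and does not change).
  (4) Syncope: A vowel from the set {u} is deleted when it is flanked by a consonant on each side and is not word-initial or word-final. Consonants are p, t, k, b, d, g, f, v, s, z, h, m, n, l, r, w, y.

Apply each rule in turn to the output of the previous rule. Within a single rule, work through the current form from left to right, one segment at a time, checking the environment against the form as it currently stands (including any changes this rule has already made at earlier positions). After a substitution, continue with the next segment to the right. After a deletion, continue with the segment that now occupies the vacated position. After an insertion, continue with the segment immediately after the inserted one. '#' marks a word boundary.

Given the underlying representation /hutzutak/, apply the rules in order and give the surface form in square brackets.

[hdzdak]

(1) Intervocalic Voicing: [hutzutak] → [hutzudak]
(2) Pre-h Lowering: no change — [hutzudak]
(3) Regressive Voicing Assimilation: [hutzudak] → [hudzudak]
(4) Syncope: [hudzudak] → [hdzdak]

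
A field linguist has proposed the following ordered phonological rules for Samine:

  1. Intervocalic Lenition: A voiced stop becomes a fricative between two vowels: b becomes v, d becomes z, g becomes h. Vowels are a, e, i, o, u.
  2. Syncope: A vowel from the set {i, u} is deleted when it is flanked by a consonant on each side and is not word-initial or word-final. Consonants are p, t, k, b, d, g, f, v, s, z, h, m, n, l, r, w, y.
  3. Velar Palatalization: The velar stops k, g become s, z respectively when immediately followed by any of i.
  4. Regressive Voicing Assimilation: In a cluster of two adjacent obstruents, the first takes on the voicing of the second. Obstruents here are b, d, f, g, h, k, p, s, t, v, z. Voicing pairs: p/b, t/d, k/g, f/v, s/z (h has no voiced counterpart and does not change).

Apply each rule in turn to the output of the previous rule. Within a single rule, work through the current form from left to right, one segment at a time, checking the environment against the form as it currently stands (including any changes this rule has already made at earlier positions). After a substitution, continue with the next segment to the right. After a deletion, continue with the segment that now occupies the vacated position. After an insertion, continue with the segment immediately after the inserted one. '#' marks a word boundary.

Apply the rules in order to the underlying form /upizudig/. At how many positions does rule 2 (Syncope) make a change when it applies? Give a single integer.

3

1 Intervocalic Lenition: [upizudig] → [upizuzig]
2 Syncope: [upizuzig] → [upzzg]
3 Velar Palatalization: no change — [upzzg]
4 Regressive Voicing Assimilation: [upzzg] → [ubzzg]
Rule 2 changed 3 position(s).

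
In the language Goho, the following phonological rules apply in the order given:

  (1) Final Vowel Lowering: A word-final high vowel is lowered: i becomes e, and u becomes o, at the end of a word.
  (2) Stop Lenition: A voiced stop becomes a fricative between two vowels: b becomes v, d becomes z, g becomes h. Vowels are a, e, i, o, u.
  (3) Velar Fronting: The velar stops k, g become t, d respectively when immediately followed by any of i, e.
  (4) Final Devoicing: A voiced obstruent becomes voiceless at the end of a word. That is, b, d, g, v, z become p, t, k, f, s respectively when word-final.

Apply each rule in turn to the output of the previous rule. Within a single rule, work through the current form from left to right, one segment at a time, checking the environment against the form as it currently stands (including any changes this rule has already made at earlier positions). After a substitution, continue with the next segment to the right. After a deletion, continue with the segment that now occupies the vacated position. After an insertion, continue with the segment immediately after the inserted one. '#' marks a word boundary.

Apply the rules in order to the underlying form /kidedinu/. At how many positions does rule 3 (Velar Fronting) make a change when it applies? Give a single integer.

1

(1) Final Vowel Lowering: [kidedinu] → [kidedino]
(2) Stop Lenition: [kidedino] → [kizezino]
(3) Velar Fronting: [kizezino] → [tizezino]
(4) Final Devoicing: no change — [tizezino]
Rule 3 changed 1 position(s).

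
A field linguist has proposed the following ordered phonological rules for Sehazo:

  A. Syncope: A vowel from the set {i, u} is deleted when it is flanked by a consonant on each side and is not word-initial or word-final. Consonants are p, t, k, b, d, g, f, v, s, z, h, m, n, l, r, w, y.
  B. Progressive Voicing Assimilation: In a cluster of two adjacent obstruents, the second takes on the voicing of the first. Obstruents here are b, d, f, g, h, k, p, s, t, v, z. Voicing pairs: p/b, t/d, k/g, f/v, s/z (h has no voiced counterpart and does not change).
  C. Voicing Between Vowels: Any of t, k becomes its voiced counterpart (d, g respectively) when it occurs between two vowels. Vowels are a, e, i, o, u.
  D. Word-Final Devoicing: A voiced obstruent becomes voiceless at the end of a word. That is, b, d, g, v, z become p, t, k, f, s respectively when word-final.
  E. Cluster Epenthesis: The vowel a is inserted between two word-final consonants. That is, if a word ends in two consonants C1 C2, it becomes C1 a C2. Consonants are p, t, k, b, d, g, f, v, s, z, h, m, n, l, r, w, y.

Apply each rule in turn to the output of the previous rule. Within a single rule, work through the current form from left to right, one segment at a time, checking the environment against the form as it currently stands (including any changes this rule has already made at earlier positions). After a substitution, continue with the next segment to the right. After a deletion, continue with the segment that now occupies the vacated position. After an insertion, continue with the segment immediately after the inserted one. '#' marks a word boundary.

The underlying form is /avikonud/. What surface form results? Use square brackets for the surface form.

[avgonat]

A Syncope: [avikonud] → [avkond]
B Progressive Voicing Assimilation: [avkond] → [avgond]
C Voicing Between Vowels: no change — [avgond]
D Word-Final Devoicing: [avgond] → [avgont]
E Cluster Epenthesis: [avgont] → [avgonat]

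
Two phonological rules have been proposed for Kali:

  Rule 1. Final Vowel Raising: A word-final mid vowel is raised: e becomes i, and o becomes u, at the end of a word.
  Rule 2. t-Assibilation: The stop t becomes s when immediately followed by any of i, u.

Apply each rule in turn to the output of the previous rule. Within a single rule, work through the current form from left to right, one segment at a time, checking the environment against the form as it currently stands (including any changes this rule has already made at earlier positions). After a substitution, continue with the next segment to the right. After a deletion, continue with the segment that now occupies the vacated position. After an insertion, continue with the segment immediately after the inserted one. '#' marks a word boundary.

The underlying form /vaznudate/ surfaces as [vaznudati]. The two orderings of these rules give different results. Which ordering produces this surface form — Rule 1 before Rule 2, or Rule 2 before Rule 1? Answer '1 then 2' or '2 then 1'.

2 then 1

Order 1 then 2:
  1 Final Vowel Raising: [vaznudate] → [vaznudati]
  2 t-Assibilation: [vaznudati] → [vaznudasi]
  result: [vaznudasi]
Order 2 then 1:
  2 t-Assibilation: no change — [vaznudate]
  1 Final Vowel Raising: [vaznudate] → [vaznudati]
  result: [vaznudati]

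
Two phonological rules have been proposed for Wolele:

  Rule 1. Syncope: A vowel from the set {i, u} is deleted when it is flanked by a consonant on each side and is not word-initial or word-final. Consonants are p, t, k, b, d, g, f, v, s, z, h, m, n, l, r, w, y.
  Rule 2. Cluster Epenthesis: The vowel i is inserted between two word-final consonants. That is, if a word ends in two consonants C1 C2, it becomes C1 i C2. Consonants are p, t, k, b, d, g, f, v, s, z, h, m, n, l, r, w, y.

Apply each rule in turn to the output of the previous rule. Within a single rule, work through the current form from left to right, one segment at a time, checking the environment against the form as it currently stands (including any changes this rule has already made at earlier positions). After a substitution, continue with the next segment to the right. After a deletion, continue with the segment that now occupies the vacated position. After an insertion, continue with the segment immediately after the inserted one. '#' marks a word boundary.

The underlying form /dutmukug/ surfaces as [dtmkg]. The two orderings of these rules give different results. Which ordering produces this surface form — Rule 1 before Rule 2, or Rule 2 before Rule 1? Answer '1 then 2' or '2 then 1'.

2 then 1

Order 1 then 2:
  1 Syncope: [dutmukug] → [dtmkg]
  2 Cluster Epenthesis: [dtmkg] → [dtmkig]
  result: [dtmkig]
Order 2 then 1:
  2 Cluster Epenthesis: no change — [dutmukug]
  1 Syncope: [dutmukug] → [dtmkg]
  result: [dtmkg]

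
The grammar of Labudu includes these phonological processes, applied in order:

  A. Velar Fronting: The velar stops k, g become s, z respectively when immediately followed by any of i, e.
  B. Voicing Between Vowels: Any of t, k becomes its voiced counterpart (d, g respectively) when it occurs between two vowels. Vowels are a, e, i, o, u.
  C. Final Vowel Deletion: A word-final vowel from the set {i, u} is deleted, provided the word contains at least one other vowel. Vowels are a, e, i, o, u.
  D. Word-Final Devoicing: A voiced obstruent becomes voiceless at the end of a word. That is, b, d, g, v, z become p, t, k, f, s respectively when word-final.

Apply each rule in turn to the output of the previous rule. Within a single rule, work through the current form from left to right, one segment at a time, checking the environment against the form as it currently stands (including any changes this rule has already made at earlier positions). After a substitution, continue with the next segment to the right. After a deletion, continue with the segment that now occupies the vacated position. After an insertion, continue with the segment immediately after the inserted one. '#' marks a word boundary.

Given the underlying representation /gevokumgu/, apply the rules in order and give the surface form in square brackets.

A Velar Fronting: [gevokumgu] → [zevokumgu]
B Voicing Between Vowels: [zevokumgu] → [zevogumgu]
C Final Vowel Deletion: [zevogumgu] → [zevogumg]
D Word-Final Devoicing: [zevogumg] → [zevogumk]

[zevogumk]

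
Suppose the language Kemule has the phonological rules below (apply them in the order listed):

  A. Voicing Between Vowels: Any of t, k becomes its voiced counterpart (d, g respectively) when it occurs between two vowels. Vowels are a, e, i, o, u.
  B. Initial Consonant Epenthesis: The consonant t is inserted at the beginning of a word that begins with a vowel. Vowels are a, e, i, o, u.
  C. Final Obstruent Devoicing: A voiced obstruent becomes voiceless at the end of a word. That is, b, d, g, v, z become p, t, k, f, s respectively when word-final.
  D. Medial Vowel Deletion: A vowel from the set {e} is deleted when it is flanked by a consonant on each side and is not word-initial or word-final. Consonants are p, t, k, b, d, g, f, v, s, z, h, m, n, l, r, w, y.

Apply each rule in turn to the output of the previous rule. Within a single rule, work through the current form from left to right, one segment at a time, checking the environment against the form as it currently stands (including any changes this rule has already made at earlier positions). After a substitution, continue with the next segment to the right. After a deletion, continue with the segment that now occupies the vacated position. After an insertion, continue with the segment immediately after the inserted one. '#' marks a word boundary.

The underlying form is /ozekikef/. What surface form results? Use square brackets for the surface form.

A Voicing Between Vowels: [ozekikef] → [ozegigef]
B Initial Consonant Epenthesis: [ozegigef] → [tozegigef]
C Final Obstruent Devoicing: no change — [tozegigef]
D Medial Vowel Deletion: [tozegigef] → [tozgigf]

[tozgigf]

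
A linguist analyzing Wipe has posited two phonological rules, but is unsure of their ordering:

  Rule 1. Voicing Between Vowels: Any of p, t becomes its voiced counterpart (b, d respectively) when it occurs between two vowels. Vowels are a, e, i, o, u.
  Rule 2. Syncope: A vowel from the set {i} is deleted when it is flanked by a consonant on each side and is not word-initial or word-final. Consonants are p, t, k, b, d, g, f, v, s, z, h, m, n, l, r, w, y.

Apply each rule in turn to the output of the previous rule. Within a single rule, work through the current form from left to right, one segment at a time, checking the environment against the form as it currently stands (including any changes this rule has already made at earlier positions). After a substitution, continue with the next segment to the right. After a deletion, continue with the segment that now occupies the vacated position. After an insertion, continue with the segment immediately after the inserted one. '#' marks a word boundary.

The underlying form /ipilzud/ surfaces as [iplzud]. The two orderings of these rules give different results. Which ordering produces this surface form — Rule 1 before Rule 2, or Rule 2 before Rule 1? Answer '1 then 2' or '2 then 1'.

2 then 1

Order 1 then 2:
  1 Voicing Between Vowels: [ipilzud] → [ibilzud]
  2 Syncope: [ibilzud] → [iblzud]
  result: [iblzud]
Order 2 then 1:
  2 Syncope: [ipilzud] → [iplzud]
  1 Voicing Between Vowels: no change — [iplzud]
  result: [iplzud]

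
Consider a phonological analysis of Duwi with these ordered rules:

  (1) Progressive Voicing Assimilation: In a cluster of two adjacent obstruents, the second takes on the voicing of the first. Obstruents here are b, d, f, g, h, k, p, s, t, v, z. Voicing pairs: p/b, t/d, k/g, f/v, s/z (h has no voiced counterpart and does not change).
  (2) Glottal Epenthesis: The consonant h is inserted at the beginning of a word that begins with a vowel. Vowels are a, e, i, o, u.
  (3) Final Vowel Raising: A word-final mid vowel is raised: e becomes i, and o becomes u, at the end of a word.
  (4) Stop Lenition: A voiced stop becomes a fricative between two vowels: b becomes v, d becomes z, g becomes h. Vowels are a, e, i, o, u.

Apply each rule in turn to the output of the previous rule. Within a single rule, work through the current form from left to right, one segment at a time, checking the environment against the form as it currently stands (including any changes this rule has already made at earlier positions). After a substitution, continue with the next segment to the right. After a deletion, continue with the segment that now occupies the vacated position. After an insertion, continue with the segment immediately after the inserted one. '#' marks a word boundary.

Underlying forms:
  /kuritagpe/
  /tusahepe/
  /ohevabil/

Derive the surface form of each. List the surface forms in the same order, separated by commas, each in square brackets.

/kuritagpe/:
  (1) Progressive Voicing Assimilation: [kuritagpe] → [kuritagbe]
  (2) Glottal Epenthesis: no change — [kuritagbe]
  (3) Final Vowel Raising: [kuritagbe] → [kuritagbi]
  (4) Stop Lenition: no change — [kuritagbi]
/tusahepe/:
  (1) Progressive Voicing Assimilation: no change — [tusahepe]
  (2) Glottal Epenthesis: no change — [tusahepe]
  (3) Final Vowel Raising: [tusahepe] → [tusahepi]
  (4) Stop Lenition: no change — [tusahepi]
/ohevabil/:
  (1) Progressive Voicing Assimilation: no change — [ohevabil]
  (2) Glottal Epenthesis: [ohevabil] → [hohevabil]
  (3) Final Vowel Raising: no change — [hohevabil]
  (4) Stop Lenition: [hohevabil] → [hohevavil]

[kuritagbi], [tusahepi], [hohevavil]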